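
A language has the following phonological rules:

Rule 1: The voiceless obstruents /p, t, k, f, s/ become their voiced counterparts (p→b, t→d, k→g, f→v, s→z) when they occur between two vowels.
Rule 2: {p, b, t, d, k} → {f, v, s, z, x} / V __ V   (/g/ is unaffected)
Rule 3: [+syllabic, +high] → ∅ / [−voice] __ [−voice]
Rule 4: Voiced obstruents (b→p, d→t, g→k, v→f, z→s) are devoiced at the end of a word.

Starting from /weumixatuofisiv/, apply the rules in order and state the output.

Rule 1 (intervocalic voicing): /t/ is a voiceless obstruent between vowels /a/ and /u/, so it voices to [d]. /f/ is a voiceless obstruent between vowels /o/ and /i/, so it voices to [v]. /s/ is a voiceless obstruent between vowels /i/ and /i/, so it voices to [z]. /weumixatuofisiv/ → weumixaduoviziv.
Rule 2 (intervocalic spirantization): /d/ is a stop between vowels /a/ and /u/, so it spirantizes to the fricative [z]. /weumixaduoviziv/ → weumixazuoviziv.
Rule 3 (high vowel syncope): no segment meets the environment; /weumixazuoviziv/ is unchanged.
Rule 4 (final devoicing): /v/ is a voiced obstruent in word-final position, so it devoices to [f]. /weumixazuoviziv/ → weumixazuovizif.

weumixazuovizif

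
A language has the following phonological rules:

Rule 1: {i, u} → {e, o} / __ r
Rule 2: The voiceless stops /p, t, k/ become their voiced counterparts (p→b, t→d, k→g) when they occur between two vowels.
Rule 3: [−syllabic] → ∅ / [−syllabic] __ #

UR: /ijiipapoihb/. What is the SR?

ijiibaboih

Rule 1 (pre-rhotic lowering): no segment meets the environment; /ijiipapoihb/ is unchanged.
Rule 2 (intervocalic voicing): /p/ is a voiceless stop between vowels /i/ and /a/, so it voices to [b]. /p/ is a voiceless stop between vowels /a/ and /o/, so it voices to [b]. /ijiipapoihb/ → ijiibaboihb.
Rule 3 (final cluster simplification): /b/ is the second consonant of a word-final cluster /hb/, so it deletes. /ijiibaboihb/ → ijiibaboih.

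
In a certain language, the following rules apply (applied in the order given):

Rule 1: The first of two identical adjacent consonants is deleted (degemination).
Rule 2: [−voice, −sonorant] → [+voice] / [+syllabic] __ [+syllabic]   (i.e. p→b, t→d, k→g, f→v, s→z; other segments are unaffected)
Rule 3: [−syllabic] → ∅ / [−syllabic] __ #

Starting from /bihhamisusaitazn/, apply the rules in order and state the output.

Rule 1 (degemination): /hh/ is a geminate; the first /h/ deletes. /bihhamisusaitazn/ → bihamisusaitazn.
Rule 2 (intervocalic voicing): /s/ is a voiceless obstruent between vowels /i/ and /u/, so it voices to [z]. /s/ is a voiceless obstruent between vowels /u/ and /a/, so it voices to [z]. /t/ is a voiceless obstruent between vowels /i/ and /a/, so it voices to [d]. /bihamisusaitazn/ → bihamizuzaidazn.
Rule 3 (final cluster simplification): /n/ is the second consonant of a word-final cluster /zn/, so it deletes. /bihamizuzaidazn/ → bihamizuzaidaz.

bihamizuzaidaz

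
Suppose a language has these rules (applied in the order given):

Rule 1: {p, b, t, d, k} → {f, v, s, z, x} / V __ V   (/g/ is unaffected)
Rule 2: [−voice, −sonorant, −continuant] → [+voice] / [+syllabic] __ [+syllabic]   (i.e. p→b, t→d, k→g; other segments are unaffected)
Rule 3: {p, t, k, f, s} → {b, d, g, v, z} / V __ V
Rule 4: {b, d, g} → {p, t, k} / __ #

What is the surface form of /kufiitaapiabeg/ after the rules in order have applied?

Rule 1 (intervocalic spirantization): /t/ is a stop between vowels /i/ and /a/, so it spirantizes to the fricative [s]. /p/ is a stop between vowels /a/ and /i/, so it spirantizes to the fricative [f]. /b/ is a stop between vowels /a/ and /e/, so it spirantizes to the fricative [v]. /kufiitaapiabeg/ → kufiisaafiaveg.
Rule 2 (intervocalic voicing): no segment meets the environment; /kufiisaafiaveg/ is unchanged.
Rule 3 (intervocalic voicing): /f/ is a voiceless obstruent between vowels /u/ and /i/, so it voices to [v]. /s/ is a voiceless obstruent between vowels /i/ and /a/, so it voices to [z]. /f/ is a voiceless obstruent between vowels /a/ and /i/, so it voices to [v]. /kufiisaafiaveg/ → kuviizaaviaveg.
Rule 4 (final devoicing): /g/ is a voiced stop in word-final position, so it devoices to [k]. /kuviizaaviaveg/ → kuviizaaviavek.

kuviizaaviavek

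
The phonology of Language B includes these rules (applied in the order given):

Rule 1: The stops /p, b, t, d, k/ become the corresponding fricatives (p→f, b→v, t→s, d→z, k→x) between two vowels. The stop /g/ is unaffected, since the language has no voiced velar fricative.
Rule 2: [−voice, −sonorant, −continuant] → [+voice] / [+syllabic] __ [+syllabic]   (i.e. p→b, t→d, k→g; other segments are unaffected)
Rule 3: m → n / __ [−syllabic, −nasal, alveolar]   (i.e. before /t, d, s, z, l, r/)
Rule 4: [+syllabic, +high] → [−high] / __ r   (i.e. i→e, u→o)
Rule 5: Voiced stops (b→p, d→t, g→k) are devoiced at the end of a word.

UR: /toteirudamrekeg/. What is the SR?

Rule 1 (intervocalic spirantization): /t/ is a stop between vowels /o/ and /e/, so it spirantizes to the fricative [s]. /d/ is a stop between vowels /u/ and /a/, so it spirantizes to the fricative [z]. /k/ is a stop between vowels /e/ and /e/, so it spirantizes to the fricative [x]. /toteirudamrekeg/ → toseiruzamrexeg.
Rule 2 (intervocalic voicing): no segment meets the environment; /toseiruzamrexeg/ is unchanged.
Rule 3 (nasal place assimilation): /m/ precedes the alveolar consonant /r/, so it assimilates in place to [n]. /toseiruzamrexeg/ → toseiruzanrexeg.
Rule 4 (pre-rhotic lowering): /i/ is a high vowel immediately before /r/, so it lowers to [e]. /toseiruzanrexeg/ → toseeruzanrexeg.
Rule 5 (final devoicing): /g/ is a voiced stop in word-final position, so it devoices to [k]. /toseeruzanrexeg/ → toseeruzanrexek.

toseeruzanrexek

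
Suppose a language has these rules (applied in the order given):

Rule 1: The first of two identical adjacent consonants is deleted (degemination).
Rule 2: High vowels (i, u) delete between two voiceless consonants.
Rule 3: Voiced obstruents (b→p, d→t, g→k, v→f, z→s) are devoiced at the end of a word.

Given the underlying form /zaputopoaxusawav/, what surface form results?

Rule 1 (degemination): no segment meets the environment; /zaputopoaxusawav/ is unchanged.
Rule 2 (high vowel syncope): /u/ is a high vowel flanked by voiceless consonants /p/ and /t/, so it deletes. /u/ is a high vowel flanked by voiceless consonants /x/ and /s/, so it deletes. /zaputopoaxusawav/ → zaptopoaxsawav.
Rule 3 (final devoicing): /v/ is a voiced obstruent in word-final position, so it devoices to [f]. /zaptopoaxsawav/ → zaptopoaxsawaf.

zaptopoaxsawaf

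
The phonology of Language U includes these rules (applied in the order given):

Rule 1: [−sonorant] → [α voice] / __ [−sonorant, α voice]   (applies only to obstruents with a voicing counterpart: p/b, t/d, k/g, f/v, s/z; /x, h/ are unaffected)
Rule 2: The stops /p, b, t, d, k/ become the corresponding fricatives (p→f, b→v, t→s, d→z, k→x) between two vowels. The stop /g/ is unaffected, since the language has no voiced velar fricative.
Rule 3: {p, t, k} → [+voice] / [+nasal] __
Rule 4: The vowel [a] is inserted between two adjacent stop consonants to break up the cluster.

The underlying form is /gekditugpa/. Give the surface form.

gegadisukapa

Rule 1 (regressive voicing assimilation): /k/ precedes the voiced obstruent /d/, so it voices to [g] by assimilation. /g/ precedes the voiceless obstruent /p/, so it devoices to [k] by assimilation. /gekditugpa/ → gegditukpa.
Rule 2 (intervocalic spirantization): /t/ is a stop between vowels /i/ and /u/, so it spirantizes to the fricative [s]. /gegditukpa/ → gegdisukpa.
Rule 3 (post-nasal voicing): no segment meets the environment; /gegdisukpa/ is unchanged.
Rule 4 (stop-cluster a-epenthesis): /g/ and /d/ form a stop–stop cluster, so [a] is inserted between them. /k/ and /p/ form a stop–stop cluster, so [a] is inserted between them. /gegdisukpa/ → gegadisukapa.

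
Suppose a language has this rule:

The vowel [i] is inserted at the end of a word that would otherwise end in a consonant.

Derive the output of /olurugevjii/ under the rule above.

No segment of /olurugevjii/ meets the structural description of the rule, so the form surfaces unchanged.

olurugevjii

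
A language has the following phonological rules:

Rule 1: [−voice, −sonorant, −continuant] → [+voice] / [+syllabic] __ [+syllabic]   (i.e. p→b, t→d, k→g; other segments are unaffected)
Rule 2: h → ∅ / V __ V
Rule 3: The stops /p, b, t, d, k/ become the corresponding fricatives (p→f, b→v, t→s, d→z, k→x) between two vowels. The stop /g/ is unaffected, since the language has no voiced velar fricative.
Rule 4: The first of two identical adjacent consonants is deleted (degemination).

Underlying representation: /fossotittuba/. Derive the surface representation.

Rule 1 (intervocalic voicing): /t/ is a voiceless stop between vowels /o/ and /i/, so it voices to [d]. /fossotittuba/ → fossodittuba.
Rule 2 (intervocalic h-deletion): no segment meets the environment; /fossodittuba/ is unchanged.
Rule 3 (intervocalic spirantization): /d/ is a stop between vowels /o/ and /i/, so it spirantizes to the fricative [z]. /b/ is a stop between vowels /u/ and /a/, so it spirantizes to the fricative [v]. /fossodittuba/ → fossozittuva.
Rule 4 (degemination): /ss/ is a geminate; the first /s/ deletes. /tt/ is a geminate; the first /t/ deletes. /fossozittuva/ → fosozituva.

fosozituva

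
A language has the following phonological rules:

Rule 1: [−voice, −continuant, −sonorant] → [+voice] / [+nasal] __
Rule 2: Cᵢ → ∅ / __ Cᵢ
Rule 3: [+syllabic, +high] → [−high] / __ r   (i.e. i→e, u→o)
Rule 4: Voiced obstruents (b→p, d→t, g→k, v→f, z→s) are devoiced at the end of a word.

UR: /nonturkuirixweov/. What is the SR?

Rule 1 (post-nasal voicing): /t/ is a voiceless stop immediately after the nasal /n/, so it voices to [d]. /nonturkuirixweov/ → nondurkuirixweov.
Rule 2 (degemination): no segment meets the environment; /nondurkuirixweov/ is unchanged.
Rule 3 (pre-rhotic lowering): /u/ is a high vowel immediately before /r/, so it lowers to [o]. /i/ is a high vowel immediately before /r/, so it lowers to [e]. /nondurkuirixweov/ → nondorkuerixweov.
Rule 4 (final devoicing): /v/ is a voiced obstruent in word-final position, so it devoices to [f]. /nondorkuerixweov/ → nondorkuerixweof.

nondorkuerixweof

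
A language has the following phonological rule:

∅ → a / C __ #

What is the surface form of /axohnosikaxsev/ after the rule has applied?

axohnosikaxseva

the form ends in the consonant /v/, so [a] is inserted word-finally.
Surface form: [axohnosikaxseva].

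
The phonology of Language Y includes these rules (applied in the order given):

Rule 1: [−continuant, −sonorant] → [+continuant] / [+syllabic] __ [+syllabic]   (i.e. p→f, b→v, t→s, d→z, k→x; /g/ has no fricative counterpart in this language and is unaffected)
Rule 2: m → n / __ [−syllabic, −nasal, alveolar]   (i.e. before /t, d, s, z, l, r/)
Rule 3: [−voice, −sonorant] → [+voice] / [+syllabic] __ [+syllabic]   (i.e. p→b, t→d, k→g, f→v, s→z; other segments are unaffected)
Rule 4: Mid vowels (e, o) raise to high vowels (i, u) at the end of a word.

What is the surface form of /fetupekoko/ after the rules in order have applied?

fezuvexoxu

Rule 1 (intervocalic spirantization): /t/ is a stop between vowels /e/ and /u/, so it spirantizes to the fricative [s]. /p/ is a stop between vowels /u/ and /e/, so it spirantizes to the fricative [f]. /k/ is a stop between vowels /e/ and /o/, so it spirantizes to the fricative [x]. /k/ is a stop between vowels /o/ and /o/, so it spirantizes to the fricative [x]. /fetupekoko/ → fesufexoxo.
Rule 2 (nasal place assimilation): no segment meets the environment; /fesufexoxo/ is unchanged.
Rule 3 (intervocalic voicing): /s/ is a voiceless obstruent between vowels /e/ and /u/, so it voices to [z]. /f/ is a voiceless obstruent between vowels /u/ and /e/, so it voices to [v]. /fesufexoxo/ → fezuvexoxo.
Rule 4 (final vowel raising): /o/ is a mid vowel in word-final position, so it raises to [u]. /fezuvexoxo/ → fezuvexoxu.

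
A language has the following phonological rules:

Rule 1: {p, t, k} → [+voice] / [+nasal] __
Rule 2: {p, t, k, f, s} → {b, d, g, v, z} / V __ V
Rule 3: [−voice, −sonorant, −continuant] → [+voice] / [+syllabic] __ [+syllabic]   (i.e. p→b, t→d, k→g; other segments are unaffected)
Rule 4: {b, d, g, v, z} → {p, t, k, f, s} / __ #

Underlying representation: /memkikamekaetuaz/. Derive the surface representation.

memgigamegaeduas

Rule 1 (post-nasal voicing): /k/ is a voiceless stop immediately after the nasal /m/, so it voices to [g]. /memkikamekaetuaz/ → memgikamekaetuaz.
Rule 2 (intervocalic voicing): /k/ is a voiceless obstruent between vowels /i/ and /a/, so it voices to [g]. /k/ is a voiceless obstruent between vowels /e/ and /a/, so it voices to [g]. /t/ is a voiceless obstruent between vowels /e/ and /u/, so it voices to [d]. /memgikamekaetuaz/ → memgigamegaeduaz.
Rule 3 (intervocalic voicing): no segment meets the environment; /memgigamegaeduaz/ is unchanged.
Rule 4 (final devoicing): /z/ is a voiced obstruent in word-final position, so it devoices to [s]. /memgigamegaeduaz/ → memgigamegaeduas.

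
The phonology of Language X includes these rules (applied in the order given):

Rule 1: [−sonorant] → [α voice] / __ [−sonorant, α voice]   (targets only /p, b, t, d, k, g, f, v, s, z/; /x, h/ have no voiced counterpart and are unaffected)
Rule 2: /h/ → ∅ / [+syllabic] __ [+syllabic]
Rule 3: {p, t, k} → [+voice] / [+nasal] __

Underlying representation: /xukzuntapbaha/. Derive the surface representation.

Rule 1 (regressive voicing assimilation): /k/ precedes the voiced obstruent /z/, so it voices to [g] by assimilation. /p/ precedes the voiced obstruent /b/, so it voices to [b] by assimilation. /xukzuntapbaha/ → xugzuntabbaha.
Rule 2 (intervocalic h-deletion): /h/ occurs between vowels /a/ and /a/, so it deletes. /xugzuntabbaha/ → xugzuntabbaa.
Rule 3 (post-nasal voicing): /t/ is a voiceless stop immediately after the nasal /n/, so it voices to [d]. /xugzuntabbaa/ → xugzundabbaa.

xugzundabbaa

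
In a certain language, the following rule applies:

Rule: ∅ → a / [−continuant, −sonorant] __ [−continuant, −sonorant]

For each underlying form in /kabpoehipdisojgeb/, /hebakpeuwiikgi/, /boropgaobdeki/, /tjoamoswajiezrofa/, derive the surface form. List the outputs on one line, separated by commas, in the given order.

kabapoehipadisojgeb, hebakapeuwiikagi, boropagaobadeki, tjoamoswajiezrofa

/kabpoehipdisojgeb/: /b/ and /p/ form a stop–stop cluster, so [a] is inserted between them. /p/ and /d/ form a stop–stop cluster, so [a] is inserted between them. → [kabapoehipadisojgeb].
/hebakpeuwiikgi/: /k/ and /p/ form a stop–stop cluster, so [a] is inserted between them. /k/ and /g/ form a stop–stop cluster, so [a] is inserted between them. → [hebakapeuwiikagi].
/boropgaobdeki/: /p/ and /g/ form a stop–stop cluster, so [a] is inserted between them. /b/ and /d/ form a stop–stop cluster, so [a] is inserted between them. → [boropagaobadeki].
/tjoamoswajiezrofa/: the rule's environment is not met; surfaces unchanged as [tjoamoswajiezrofa].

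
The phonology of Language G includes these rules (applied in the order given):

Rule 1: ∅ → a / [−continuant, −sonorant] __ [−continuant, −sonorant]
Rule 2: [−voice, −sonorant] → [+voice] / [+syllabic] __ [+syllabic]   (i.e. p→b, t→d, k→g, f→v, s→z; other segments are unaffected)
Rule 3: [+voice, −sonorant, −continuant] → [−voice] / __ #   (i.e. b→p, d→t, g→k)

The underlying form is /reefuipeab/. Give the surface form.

reevuibeap

Rule 1 (stop-cluster a-epenthesis): no segment meets the environment; /reefuipeab/ is unchanged.
Rule 2 (intervocalic voicing): /f/ is a voiceless obstruent between vowels /e/ and /u/, so it voices to [v]. /p/ is a voiceless obstruent between vowels /i/ and /e/, so it voices to [b]. /reefuipeab/ → reevuibeab.
Rule 3 (final devoicing): /b/ is a voiced stop in word-final position, so it devoices to [p]. /reevuibeab/ → reevuibeap.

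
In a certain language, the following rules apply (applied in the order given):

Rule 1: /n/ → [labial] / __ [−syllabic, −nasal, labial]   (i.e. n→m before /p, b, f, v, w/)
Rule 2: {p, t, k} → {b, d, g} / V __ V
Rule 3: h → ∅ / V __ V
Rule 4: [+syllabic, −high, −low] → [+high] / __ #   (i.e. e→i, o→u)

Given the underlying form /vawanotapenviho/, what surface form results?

Rule 1 (nasal place assimilation): /n/ precedes the labial consonant /v/, so it assimilates in place to [m]. /vawanotapenviho/ → vawanotapemviho.
Rule 2 (intervocalic voicing): /t/ is a voiceless stop between vowels /o/ and /a/, so it voices to [d]. /p/ is a voiceless stop between vowels /a/ and /e/, so it voices to [b]. /vawanotapemviho/ → vawanodabemviho.
Rule 3 (intervocalic h-deletion): /h/ occurs between vowels /i/ and /o/, so it deletes. /vawanodabemviho/ → vawanodabemvio.
Rule 4 (final vowel raising): /o/ is a mid vowel in word-final position, so it raises to [u]. /vawanodabemvio/ → vawanodabemviu.

vawanodabemviu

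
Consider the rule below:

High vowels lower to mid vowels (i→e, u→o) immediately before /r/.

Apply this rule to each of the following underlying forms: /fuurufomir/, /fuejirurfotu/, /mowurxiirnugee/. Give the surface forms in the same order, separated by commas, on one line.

fuorufomer, fuejerorfotu, moworxiernugee

/fuurufomir/: /u/ is a high vowel immediately before /r/, so it lowers to [o]. /i/ is a high vowel immediately before /r/, so it lowers to [e]. → [fuorufomer].
/fuejirurfotu/: /i/ is a high vowel immediately before /r/, so it lowers to [e]. /u/ is a high vowel immediately before /r/, so it lowers to [o]. → [fuejerorfotu].
/mowurxiirnugee/: /u/ is a high vowel immediately before /r/, so it lowers to [o]. /i/ is a high vowel immediately before /r/, so it lowers to [e]. → [moworxiernugee].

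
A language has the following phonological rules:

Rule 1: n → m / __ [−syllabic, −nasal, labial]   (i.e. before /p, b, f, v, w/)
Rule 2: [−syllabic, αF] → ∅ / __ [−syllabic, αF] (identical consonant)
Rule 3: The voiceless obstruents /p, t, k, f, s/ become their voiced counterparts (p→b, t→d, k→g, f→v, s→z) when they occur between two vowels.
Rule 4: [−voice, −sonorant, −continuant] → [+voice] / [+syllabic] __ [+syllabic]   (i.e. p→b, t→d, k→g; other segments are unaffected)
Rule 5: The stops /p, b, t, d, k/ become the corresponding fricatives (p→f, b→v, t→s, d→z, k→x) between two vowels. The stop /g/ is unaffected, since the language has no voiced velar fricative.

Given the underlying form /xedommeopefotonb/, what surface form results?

Rule 1 (nasal place assimilation): /n/ precedes the labial consonant /b/, so it assimilates in place to [m]. /xedommeopefotonb/ → xedommeopefotomb.
Rule 2 (degemination): /mm/ is a geminate; the first /m/ deletes. /xedommeopefotomb/ → xedomeopefotomb.
Rule 3 (intervocalic voicing): /p/ is a voiceless obstruent between vowels /o/ and /e/, so it voices to [b]. /f/ is a voiceless obstruent between vowels /e/ and /o/, so it voices to [v]. /t/ is a voiceless obstruent between vowels /o/ and /o/, so it voices to [d]. /xedomeopefotomb/ → xedomeobevodomb.
Rule 4 (intervocalic voicing): no segment meets the environment; /xedomeobevodomb/ is unchanged.
Rule 5 (intervocalic spirantization): /d/ is a stop between vowels /e/ and /o/, so it spirantizes to the fricative [z]. /b/ is a stop between vowels /o/ and /e/, so it spirantizes to the fricative [v]. /d/ is a stop between vowels /o/ and /o/, so it spirantizes to the fricative [z]. /xedomeobevodomb/ → xezomeovevozomb.

xezomeovevozomb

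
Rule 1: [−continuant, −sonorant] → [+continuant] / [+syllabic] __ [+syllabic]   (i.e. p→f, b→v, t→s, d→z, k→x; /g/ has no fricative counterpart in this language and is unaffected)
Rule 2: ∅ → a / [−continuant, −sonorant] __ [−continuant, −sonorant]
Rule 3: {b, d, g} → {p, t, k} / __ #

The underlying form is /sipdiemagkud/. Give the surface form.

sipadiemagakut

Rule 1 (intervocalic spirantization): no segment meets the environment; /sipdiemagkud/ is unchanged.
Rule 2 (stop-cluster a-epenthesis): /p/ and /d/ form a stop–stop cluster, so [a] is inserted between them. /g/ and /k/ form a stop–stop cluster, so [a] is inserted between them. /sipdiemagkud/ → sipadiemagakud.
Rule 3 (final devoicing): /d/ is a voiced stop in word-final position, so it devoices to [t]. /sipadiemagakud/ → sipadiemagakut.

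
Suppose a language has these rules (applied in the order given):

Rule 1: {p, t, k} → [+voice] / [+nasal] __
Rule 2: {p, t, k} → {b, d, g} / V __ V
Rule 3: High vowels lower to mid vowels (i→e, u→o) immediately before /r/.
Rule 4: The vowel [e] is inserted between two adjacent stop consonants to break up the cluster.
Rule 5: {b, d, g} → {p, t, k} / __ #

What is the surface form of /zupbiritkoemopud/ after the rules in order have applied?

Rule 1 (post-nasal voicing): no segment meets the environment; /zupbiritkoemopud/ is unchanged.
Rule 2 (intervocalic voicing): /p/ is a voiceless stop between vowels /o/ and /u/, so it voices to [b]. /zupbiritkoemopud/ → zupbiritkoemobud.
Rule 3 (pre-rhotic lowering): /i/ is a high vowel immediately before /r/, so it lowers to [e]. /zupbiritkoemobud/ → zupberitkoemobud.
Rule 4 (stop-cluster e-epenthesis): /p/ and /b/ form a stop–stop cluster, so [e] is inserted between them. /t/ and /k/ form a stop–stop cluster, so [e] is inserted between them. /zupberitkoemobud/ → zupeberitekoemobud.
Rule 5 (final devoicing): /d/ is a voiced stop in word-final position, so it devoices to [t]. /zupeberitekoemobud/ → zupeberitekoemobut.

zupeberitekoemobut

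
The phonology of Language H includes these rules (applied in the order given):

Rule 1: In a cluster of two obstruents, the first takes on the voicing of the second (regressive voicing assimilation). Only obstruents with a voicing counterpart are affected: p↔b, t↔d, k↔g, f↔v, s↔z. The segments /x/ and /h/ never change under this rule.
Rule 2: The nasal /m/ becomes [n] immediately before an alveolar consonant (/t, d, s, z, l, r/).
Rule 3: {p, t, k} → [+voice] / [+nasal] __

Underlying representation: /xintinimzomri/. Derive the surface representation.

xindininzonri

Rule 1 (regressive voicing assimilation): no segment meets the environment; /xintinimzomri/ is unchanged.
Rule 2 (nasal place assimilation): /m/ precedes the alveolar consonant /z/, so it assimilates in place to [n]. /m/ precedes the alveolar consonant /r/, so it assimilates in place to [n]. /xintinimzomri/ → xintininzonri.
Rule 3 (post-nasal voicing): /t/ is a voiceless stop immediately after the nasal /n/, so it voices to [d]. /xintininzonri/ → xindininzonri.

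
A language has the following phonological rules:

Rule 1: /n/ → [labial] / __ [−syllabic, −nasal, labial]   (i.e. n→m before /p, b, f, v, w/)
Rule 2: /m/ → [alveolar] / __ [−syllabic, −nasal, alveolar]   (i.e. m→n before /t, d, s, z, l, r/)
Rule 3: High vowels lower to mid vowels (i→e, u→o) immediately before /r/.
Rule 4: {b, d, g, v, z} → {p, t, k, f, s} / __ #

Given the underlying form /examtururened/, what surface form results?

Rule 1 (nasal place assimilation): no segment meets the environment; /examtururened/ is unchanged.
Rule 2 (nasal place assimilation): /m/ precedes the alveolar consonant /t/, so it assimilates in place to [n]. /examtururened/ → exantururened.
Rule 3 (pre-rhotic lowering): /u/ is a high vowel immediately before /r/, so it lowers to [o]. /u/ is a high vowel immediately before /r/, so it lowers to [o]. /exantururened/ → exantororened.
Rule 4 (final devoicing): /d/ is a voiced obstruent in word-final position, so it devoices to [t]. /exantororened/ → exantororenet.

exantororenet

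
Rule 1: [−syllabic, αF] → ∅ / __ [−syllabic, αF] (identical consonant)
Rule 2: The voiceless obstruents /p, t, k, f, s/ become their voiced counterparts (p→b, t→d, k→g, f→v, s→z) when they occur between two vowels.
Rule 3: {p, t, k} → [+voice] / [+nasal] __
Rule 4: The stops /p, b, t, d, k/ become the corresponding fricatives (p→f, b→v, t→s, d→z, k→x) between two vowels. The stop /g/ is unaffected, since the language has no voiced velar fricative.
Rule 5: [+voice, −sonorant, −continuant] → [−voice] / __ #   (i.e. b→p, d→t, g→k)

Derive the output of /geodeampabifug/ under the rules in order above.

Rule 1 (degemination): no segment meets the environment; /geodeampabifug/ is unchanged.
Rule 2 (intervocalic voicing): /f/ is a voiceless obstruent between vowels /i/ and /u/, so it voices to [v]. /geodeampabifug/ → geodeampabivug.
Rule 3 (post-nasal voicing): /p/ is a voiceless stop immediately after the nasal /m/, so it voices to [b]. /geodeampabivug/ → geodeambabivug.
Rule 4 (intervocalic spirantization): /d/ is a stop between vowels /o/ and /e/, so it spirantizes to the fricative [z]. /b/ is a stop between vowels /a/ and /i/, so it spirantizes to the fricative [v]. /geodeambabivug/ → geozeambavivug.
Rule 5 (final devoicing): /g/ is a voiced stop in word-final position, so it devoices to [k]. /geozeambavivug/ → geozeambavivuk.

geozeambavivuk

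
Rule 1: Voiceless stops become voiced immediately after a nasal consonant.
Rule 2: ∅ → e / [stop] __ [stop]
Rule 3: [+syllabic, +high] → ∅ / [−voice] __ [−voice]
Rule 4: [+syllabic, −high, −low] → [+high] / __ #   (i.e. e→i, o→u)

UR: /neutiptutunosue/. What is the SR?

Rule 1 (post-nasal voicing): no segment meets the environment; /neutiptutunosue/ is unchanged.
Rule 2 (stop-cluster e-epenthesis): /p/ and /t/ form a stop–stop cluster, so [e] is inserted between them. /neutiptutunosue/ → neutipetutunosue.
Rule 3 (high vowel syncope): /i/ is a high vowel flanked by voiceless consonants /t/ and /p/, so it deletes. /u/ is a high vowel flanked by voiceless consonants /t/ and /t/, so it deletes. /neutipetutunosue/ → neutpettunosue.
Rule 4 (final vowel raising): /e/ is a mid vowel in word-final position, so it raises to [i]. /neutpettunosue/ → neutpettunosui.

neutpettunosui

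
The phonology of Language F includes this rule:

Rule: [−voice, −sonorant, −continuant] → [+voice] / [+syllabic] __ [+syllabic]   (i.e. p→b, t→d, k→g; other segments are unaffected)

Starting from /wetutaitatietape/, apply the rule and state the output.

/t/ is a voiceless stop between vowels /e/ and /u/, so it voices to [d].
/t/ is a voiceless stop between vowels /u/ and /a/, so it voices to [d].
/t/ is a voiceless stop between vowels /i/ and /a/, so it voices to [d].
/t/ is a voiceless stop between vowels /a/ and /i/, so it voices to [d].
/t/ is a voiceless stop between vowels /e/ and /a/, so it voices to [d].
/p/ is a voiceless stop between vowels /a/ and /e/, so it voices to [b].
Surface form: [wedudaidadiedabe].

wedudaidadiedabe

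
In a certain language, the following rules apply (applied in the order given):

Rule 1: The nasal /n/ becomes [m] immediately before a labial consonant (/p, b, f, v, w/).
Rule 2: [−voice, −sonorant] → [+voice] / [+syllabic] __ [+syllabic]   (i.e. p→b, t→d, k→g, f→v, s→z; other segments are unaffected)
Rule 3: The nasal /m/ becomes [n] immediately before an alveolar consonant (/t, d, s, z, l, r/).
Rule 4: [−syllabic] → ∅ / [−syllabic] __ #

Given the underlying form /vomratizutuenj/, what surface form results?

vonradizuduen

Rule 1 (nasal place assimilation): no segment meets the environment; /vomratizutuenj/ is unchanged.
Rule 2 (intervocalic voicing): /t/ is a voiceless obstruent between vowels /a/ and /i/, so it voices to [d]. /t/ is a voiceless obstruent between vowels /u/ and /u/, so it voices to [d]. /vomratizutuenj/ → vomradizuduenj.
Rule 3 (nasal place assimilation): /m/ precedes the alveolar consonant /r/, so it assimilates in place to [n]. /vomradizuduenj/ → vonradizuduenj.
Rule 4 (final cluster simplification): /j/ is the second consonant of a word-final cluster /nj/, so it deletes. /vonradizuduenj/ → vonradizuduen.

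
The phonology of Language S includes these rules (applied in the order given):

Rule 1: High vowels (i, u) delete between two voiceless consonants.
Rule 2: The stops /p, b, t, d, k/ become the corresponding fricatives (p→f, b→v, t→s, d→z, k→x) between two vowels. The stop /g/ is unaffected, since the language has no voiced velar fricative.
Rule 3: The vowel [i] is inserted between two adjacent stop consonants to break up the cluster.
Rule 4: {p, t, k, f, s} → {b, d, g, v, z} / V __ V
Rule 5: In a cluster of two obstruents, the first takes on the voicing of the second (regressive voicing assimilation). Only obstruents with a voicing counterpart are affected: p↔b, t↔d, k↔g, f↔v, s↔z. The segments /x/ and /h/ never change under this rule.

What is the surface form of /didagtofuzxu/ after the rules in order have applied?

Rule 1 (high vowel syncope): no segment meets the environment; /didagtofuzxu/ is unchanged.
Rule 2 (intervocalic spirantization): /d/ is a stop between vowels /i/ and /a/, so it spirantizes to the fricative [z]. /didagtofuzxu/ → dizagtofuzxu.
Rule 3 (stop-cluster i-epenthesis): /g/ and /t/ form a stop–stop cluster, so [i] is inserted between them. /dizagtofuzxu/ → dizagitofuzxu.
Rule 4 (intervocalic voicing): /t/ is a voiceless obstruent between vowels /i/ and /o/, so it voices to [d]. /f/ is a voiceless obstruent between vowels /o/ and /u/, so it voices to [v]. /dizagitofuzxu/ → dizagidovuzxu.
Rule 5 (regressive voicing assimilation): /z/ precedes the voiceless obstruent /x/, so it devoices to [s] by assimilation. /dizagidovuzxu/ → dizagidovusxu.

dizagidovusxu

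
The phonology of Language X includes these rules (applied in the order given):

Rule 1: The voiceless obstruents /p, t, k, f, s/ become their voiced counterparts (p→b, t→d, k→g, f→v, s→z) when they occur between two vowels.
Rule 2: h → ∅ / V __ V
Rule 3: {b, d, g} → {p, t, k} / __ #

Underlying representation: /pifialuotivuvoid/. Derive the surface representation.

pivialuodivuvoit

Rule 1 (intervocalic voicing): /f/ is a voiceless obstruent between vowels /i/ and /i/, so it voices to [v]. /t/ is a voiceless obstruent between vowels /o/ and /i/, so it voices to [d]. /pifialuotivuvoid/ → pivialuodivuvoid.
Rule 2 (intervocalic h-deletion): no segment meets the environment; /pivialuodivuvoid/ is unchanged.
Rule 3 (final devoicing): /d/ is a voiced stop in word-final position, so it devoices to [t]. /pivialuodivuvoid/ → pivialuodivuvoit.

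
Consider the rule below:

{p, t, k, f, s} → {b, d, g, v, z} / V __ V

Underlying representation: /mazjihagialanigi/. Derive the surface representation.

mazjihagialanigi

No segment of /mazjihagialanigi/ meets the structural description of the rule, so the form surfaces unchanged.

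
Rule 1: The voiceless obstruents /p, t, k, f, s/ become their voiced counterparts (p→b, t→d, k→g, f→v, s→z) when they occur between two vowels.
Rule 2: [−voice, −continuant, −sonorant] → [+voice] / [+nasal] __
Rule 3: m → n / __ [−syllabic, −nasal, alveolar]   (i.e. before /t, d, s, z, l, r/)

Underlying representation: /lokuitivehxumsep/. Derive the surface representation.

loguidivehxunsep

Rule 1 (intervocalic voicing): /k/ is a voiceless obstruent between vowels /o/ and /u/, so it voices to [g]. /t/ is a voiceless obstruent between vowels /i/ and /i/, so it voices to [d]. /lokuitivehxumsep/ → loguidivehxumsep.
Rule 2 (post-nasal voicing): no segment meets the environment; /loguidivehxumsep/ is unchanged.
Rule 3 (nasal place assimilation): /m/ precedes the alveolar consonant /s/, so it assimilates in place to [n]. /loguidivehxumsep/ → loguidivehxunsep.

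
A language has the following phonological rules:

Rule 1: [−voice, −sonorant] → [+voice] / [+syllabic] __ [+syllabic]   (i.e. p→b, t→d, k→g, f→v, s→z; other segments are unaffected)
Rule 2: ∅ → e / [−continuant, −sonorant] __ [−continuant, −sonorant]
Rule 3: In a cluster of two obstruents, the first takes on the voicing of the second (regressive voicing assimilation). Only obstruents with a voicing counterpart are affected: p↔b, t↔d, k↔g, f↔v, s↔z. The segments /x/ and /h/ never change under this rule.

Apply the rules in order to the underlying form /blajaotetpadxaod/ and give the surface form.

Rule 1 (intervocalic voicing): /t/ is a voiceless obstruent between vowels /o/ and /e/, so it voices to [d]. /blajaotetpadxaod/ → blajaodetpadxaod.
Rule 2 (stop-cluster e-epenthesis): /t/ and /p/ form a stop–stop cluster, so [e] is inserted between them. /blajaodetpadxaod/ → blajaodetepadxaod.
Rule 3 (regressive voicing assimilation): /d/ precedes the voiceless obstruent /x/, so it devoices to [t] by assimilation. /blajaodetepadxaod/ → blajaodetepatxaod.

blajaodetepatxaod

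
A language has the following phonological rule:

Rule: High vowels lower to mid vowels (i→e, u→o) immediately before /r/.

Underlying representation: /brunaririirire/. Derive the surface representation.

Scanning /brunaririirire/: /u/ at position 3 is not in the conditioning environment; /i/ is a high vowel immediately before /r/, so it lowers to [e]; /i/ at position 9 is not in the conditioning environment; /i/ is a high vowel immediately before /r/, so it lowers to [e]; /i/ is a high vowel immediately before /r/, so it lowers to [e].
Result: [brunarerierere].

brunarerierere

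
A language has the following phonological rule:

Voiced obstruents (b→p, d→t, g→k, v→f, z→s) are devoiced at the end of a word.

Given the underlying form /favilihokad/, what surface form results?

/d/ is a voiced obstruent in word-final position, so it devoices to [t].
The other instance of /v/ does not occur in the required environment and remains unchanged.
Surface form: [favilihokat].

favilihokat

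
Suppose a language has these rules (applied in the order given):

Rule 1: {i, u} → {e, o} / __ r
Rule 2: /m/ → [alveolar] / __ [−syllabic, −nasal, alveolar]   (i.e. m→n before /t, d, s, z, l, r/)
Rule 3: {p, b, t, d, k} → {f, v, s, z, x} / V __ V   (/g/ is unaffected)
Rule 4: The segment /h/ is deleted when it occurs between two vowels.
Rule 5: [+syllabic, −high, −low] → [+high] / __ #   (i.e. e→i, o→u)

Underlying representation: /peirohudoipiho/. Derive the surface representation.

Rule 1 (pre-rhotic lowering): /i/ is a high vowel immediately before /r/, so it lowers to [e]. /peirohudoipiho/ → peerohudoipiho.
Rule 2 (nasal place assimilation): no segment meets the environment; /peerohudoipiho/ is unchanged.
Rule 3 (intervocalic spirantization): /d/ is a stop between vowels /u/ and /o/, so it spirantizes to the fricative [z]. /p/ is a stop between vowels /i/ and /i/, so it spirantizes to the fricative [f]. /peerohudoipiho/ → peerohuzoifiho.
Rule 4 (intervocalic h-deletion): /h/ occurs between vowels /o/ and /u/, so it deletes. /h/ occurs between vowels /i/ and /o/, so it deletes. /peerohuzoifiho/ → peerouzoifio.
Rule 5 (final vowel raising): /o/ is a mid vowel in word-final position, so it raises to [u]. /peerouzoifio/ → peerouzoifiu.

peerouzoifiu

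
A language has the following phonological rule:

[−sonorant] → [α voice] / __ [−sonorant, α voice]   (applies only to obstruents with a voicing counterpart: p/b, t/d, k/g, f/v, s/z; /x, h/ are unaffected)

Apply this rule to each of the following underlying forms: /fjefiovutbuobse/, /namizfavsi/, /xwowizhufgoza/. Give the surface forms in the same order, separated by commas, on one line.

/fjefiovutbuobse/: /t/ precedes the voiced obstruent /b/, so it voices to [d] by assimilation. /b/ precedes the voiceless obstruent /s/, so it devoices to [p] by assimilation. → [fjefiovudbuopse].
/namizfavsi/: /z/ precedes the voiceless obstruent /f/, so it devoices to [s] by assimilation. /v/ precedes the voiceless obstruent /s/, so it devoices to [f] by assimilation. → [namisfafsi].
/xwowizhufgoza/: /z/ precedes the voiceless obstruent /h/, so it devoices to [s] by assimilation. /f/ precedes the voiced obstruent /g/, so it voices to [v] by assimilation. → [xwowishuvgoza].

fjefiovudbuopse, namisfafsi, xwowishuvgoza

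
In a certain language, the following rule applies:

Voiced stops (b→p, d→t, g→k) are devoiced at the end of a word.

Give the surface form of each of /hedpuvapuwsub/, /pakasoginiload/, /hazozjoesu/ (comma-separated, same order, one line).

/hedpuvapuwsub/: /b/ is a voiced stop in word-final position, so it devoices to [p]. → [hedpuvapuwsup].
/pakasoginiload/: /d/ is a voiced stop in word-final position, so it devoices to [t]. → [pakasoginiloat].
/hazozjoesu/: the rule's environment is not met; surfaces unchanged as [hazozjoesu].

hedpuvapuwsup, pakasoginiloat, hazozjoesu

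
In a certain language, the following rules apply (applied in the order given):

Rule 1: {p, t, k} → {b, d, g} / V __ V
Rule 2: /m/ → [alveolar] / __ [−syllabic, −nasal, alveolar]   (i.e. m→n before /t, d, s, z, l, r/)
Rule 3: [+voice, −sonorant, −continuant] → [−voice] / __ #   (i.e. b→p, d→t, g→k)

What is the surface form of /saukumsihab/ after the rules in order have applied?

saugunsihap

Rule 1 (intervocalic voicing): /k/ is a voiceless stop between vowels /u/ and /u/, so it voices to [g]. /saukumsihab/ → saugumsihab.
Rule 2 (nasal place assimilation): /m/ precedes the alveolar consonant /s/, so it assimilates in place to [n]. /saugumsihab/ → saugunsihab.
Rule 3 (final devoicing): /b/ is a voiced stop in word-final position, so it devoices to [p]. /saugunsihab/ → saugunsihap.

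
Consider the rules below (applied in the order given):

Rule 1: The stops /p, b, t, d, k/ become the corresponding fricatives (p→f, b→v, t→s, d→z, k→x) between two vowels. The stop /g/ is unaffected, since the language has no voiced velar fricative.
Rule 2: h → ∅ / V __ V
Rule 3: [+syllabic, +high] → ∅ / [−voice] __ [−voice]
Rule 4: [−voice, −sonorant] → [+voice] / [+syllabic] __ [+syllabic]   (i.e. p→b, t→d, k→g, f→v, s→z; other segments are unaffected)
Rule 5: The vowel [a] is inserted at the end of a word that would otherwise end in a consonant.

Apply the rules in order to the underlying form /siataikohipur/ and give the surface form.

Rule 1 (intervocalic spirantization): /t/ is a stop between vowels /a/ and /a/, so it spirantizes to the fricative [s]. /k/ is a stop between vowels /i/ and /o/, so it spirantizes to the fricative [x]. /p/ is a stop between vowels /i/ and /u/, so it spirantizes to the fricative [f]. /siataikohipur/ → siasaixohifur.
Rule 2 (intervocalic h-deletion): /h/ occurs between vowels /o/ and /i/, so it deletes. /siasaixohifur/ → siasaixoifur.
Rule 3 (high vowel syncope): no segment meets the environment; /siasaixoifur/ is unchanged.
Rule 4 (intervocalic voicing): /s/ is a voiceless obstruent between vowels /a/ and /a/, so it voices to [z]. /f/ is a voiceless obstruent between vowels /i/ and /u/, so it voices to [v]. /siasaixoifur/ → siazaixoivur.
Rule 5 (final a-epenthesis): the form ends in the consonant /r/, so [a] is inserted word-finally. /siazaixoivur/ → siazaixoivura.

siazaixoivura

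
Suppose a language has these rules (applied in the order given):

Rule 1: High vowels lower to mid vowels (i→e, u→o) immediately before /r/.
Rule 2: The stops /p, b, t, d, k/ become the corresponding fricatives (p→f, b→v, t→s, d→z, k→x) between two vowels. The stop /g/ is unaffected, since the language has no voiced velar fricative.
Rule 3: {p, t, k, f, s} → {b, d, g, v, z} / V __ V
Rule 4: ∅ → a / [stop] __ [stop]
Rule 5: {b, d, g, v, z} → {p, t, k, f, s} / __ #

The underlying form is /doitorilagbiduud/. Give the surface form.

doizorilagabizuut

Rule 1 (pre-rhotic lowering): no segment meets the environment; /doitorilagbiduud/ is unchanged.
Rule 2 (intervocalic spirantization): /t/ is a stop between vowels /i/ and /o/, so it spirantizes to the fricative [s]. /d/ is a stop between vowels /i/ and /u/, so it spirantizes to the fricative [z]. /doitorilagbiduud/ → doisorilagbizuud.
Rule 3 (intervocalic voicing): /s/ is a voiceless obstruent between vowels /i/ and /o/, so it voices to [z]. /doisorilagbizuud/ → doizorilagbizuud.
Rule 4 (stop-cluster a-epenthesis): /g/ and /b/ form a stop–stop cluster, so [a] is inserted between them. /doizorilagbizuud/ → doizorilagabizuud.
Rule 5 (final devoicing): /d/ is a voiced obstruent in word-final position, so it devoices to [t]. /doizorilagabizuud/ → doizorilagabizuut.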